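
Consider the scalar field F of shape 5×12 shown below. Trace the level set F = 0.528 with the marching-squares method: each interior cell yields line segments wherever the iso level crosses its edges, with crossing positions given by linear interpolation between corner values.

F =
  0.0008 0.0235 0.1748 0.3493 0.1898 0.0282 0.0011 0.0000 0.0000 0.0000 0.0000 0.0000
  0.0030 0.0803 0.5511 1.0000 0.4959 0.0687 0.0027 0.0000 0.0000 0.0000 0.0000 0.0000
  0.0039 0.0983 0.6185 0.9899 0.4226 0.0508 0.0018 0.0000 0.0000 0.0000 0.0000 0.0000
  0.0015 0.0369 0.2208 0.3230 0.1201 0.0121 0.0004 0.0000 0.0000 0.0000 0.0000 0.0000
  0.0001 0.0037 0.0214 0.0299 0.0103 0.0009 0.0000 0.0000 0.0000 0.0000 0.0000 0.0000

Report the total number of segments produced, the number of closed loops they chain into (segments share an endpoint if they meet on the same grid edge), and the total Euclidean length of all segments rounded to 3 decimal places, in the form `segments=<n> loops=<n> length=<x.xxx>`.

segments=8 loops=1 length=6.937

cell (0,1): code 0100 → (0.939,2.000)–(1.000,1.951)
cell (0,2): code 1100 → (0.275,3.000)–(0.939,2.000)
cell (0,3): code 1000 → (1.000,3.936)–(0.275,3.000)
cell (1,1): code 0110 → (1.000,1.951)–(2.000,1.826)
cell (1,3): code 1001 → (2.000,3.814)–(1.000,3.936)
cell (2,1): code 0010 → (2.000,1.826)–(2.228,2.000)
cell (2,2): code 0011 → (2.228,2.000)–(2.693,3.000)
cell (2,3): code 0001 → (2.693,3.000)–(2.000,3.814)
total: 8 segments, chained into 1 closed loop(s), length Σ = 6.936808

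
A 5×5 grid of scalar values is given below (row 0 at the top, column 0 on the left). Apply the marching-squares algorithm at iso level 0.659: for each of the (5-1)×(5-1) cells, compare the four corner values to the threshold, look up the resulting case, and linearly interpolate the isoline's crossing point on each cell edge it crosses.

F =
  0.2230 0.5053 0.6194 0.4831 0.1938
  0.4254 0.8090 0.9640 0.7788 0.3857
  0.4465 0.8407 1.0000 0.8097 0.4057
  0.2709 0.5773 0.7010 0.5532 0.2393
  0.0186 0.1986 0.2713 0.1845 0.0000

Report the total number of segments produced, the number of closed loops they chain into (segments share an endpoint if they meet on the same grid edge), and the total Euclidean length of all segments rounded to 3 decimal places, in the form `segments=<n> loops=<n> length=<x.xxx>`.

cell (0,0): code 0100 → (0.506,1.000)–(1.000,0.609)
cell (0,1): code 1100 → (0.115,2.000)–(0.506,1.000)
cell (0,2): code 1100 → (0.595,3.000)–(0.115,2.000)
cell (0,3): code 1000 → (1.000,3.305)–(0.595,3.000)
cell (1,0): code 0110 → (1.000,0.609)–(2.000,0.539)
cell (1,3): code 1001 → (2.000,3.373)–(1.000,3.305)
cell (2,0): code 0010 → (2.000,0.539)–(2.690,1.000)
cell (2,1): code 0111 → (2.690,1.000)–(3.000,1.660)
cell (2,2): code 1011 → (3.000,2.284)–(2.588,3.000)
cell (2,3): code 0001 → (2.588,3.000)–(2.000,3.373)
cell (3,1): code 0010 → (3.000,1.660)–(3.098,2.000)
cell (3,2): code 0001 → (3.098,2.000)–(3.000,2.284)
total: 12 segments, chained into 1 closed loop(s), length Σ = 9.059951

segments=12 loops=1 length=9.060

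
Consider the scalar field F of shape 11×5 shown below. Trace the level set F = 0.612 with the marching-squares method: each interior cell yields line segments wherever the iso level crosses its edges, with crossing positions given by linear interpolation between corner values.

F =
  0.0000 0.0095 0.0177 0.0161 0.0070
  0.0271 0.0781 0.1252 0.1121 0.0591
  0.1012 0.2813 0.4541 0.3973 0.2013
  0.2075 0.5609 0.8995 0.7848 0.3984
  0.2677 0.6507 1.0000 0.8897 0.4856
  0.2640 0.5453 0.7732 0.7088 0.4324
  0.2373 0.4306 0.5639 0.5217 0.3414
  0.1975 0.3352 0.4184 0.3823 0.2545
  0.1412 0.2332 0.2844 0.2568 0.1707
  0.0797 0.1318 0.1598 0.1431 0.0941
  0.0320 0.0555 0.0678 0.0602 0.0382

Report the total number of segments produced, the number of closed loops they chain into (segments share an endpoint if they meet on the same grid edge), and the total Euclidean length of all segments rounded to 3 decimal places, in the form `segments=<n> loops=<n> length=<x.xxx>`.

cell (2,1): code 0100 → (2.355,2.000)–(3.000,1.151)
cell (2,2): code 1100 → (2.554,3.000)–(2.355,2.000)
cell (2,3): code 1000 → (3.000,3.447)–(2.554,3.000)
cell (3,0): code 0100 → (3.569,1.000)–(4.000,0.899)
cell (3,1): code 1110 → (3.000,1.151)–(3.569,1.000)
cell (3,3): code 1001 → (4.000,3.687)–(3.000,3.447)
cell (4,0): code 0010 → (4.000,0.899)–(4.367,1.000)
cell (4,1): code 0111 → (4.367,1.000)–(5.000,1.293)
cell (4,3): code 1001 → (5.000,3.350)–(4.000,3.687)
cell (5,1): code 0010 → (5.000,1.293)–(5.770,2.000)
cell (5,2): code 0011 → (5.770,2.000)–(5.517,3.000)
cell (5,3): code 0001 → (5.517,3.000)–(5.000,3.350)
total: 12 segments, chained into 1 closed loop(s), length Σ = 9.612834

segments=12 loops=1 length=9.613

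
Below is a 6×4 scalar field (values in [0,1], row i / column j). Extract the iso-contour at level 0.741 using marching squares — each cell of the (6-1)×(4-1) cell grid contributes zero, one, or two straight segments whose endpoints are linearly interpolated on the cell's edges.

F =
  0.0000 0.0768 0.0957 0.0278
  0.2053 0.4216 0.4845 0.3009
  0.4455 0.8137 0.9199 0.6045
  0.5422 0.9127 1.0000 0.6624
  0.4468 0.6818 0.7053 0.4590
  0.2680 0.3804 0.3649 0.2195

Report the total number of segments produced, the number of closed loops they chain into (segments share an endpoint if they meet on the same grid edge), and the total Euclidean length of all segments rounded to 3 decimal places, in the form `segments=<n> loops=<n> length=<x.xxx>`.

segments=8 loops=1 length=7.103

cell (1,0): code 0100 → (1.815,1.000)–(2.000,0.803)
cell (1,1): code 1100 → (1.589,2.000)–(1.815,1.000)
cell (1,2): code 1000 → (2.000,2.567)–(1.589,2.000)
cell (2,0): code 0110 → (2.000,0.803)–(3.000,0.537)
cell (2,2): code 1001 → (3.000,2.767)–(2.000,2.567)
cell (3,0): code 0010 → (3.000,0.537)–(3.744,1.000)
cell (3,1): code 0011 → (3.744,1.000)–(3.879,2.000)
cell (3,2): code 0001 → (3.879,2.000)–(3.000,2.767)
total: 8 segments, chained into 1 closed loop(s), length Σ = 7.102832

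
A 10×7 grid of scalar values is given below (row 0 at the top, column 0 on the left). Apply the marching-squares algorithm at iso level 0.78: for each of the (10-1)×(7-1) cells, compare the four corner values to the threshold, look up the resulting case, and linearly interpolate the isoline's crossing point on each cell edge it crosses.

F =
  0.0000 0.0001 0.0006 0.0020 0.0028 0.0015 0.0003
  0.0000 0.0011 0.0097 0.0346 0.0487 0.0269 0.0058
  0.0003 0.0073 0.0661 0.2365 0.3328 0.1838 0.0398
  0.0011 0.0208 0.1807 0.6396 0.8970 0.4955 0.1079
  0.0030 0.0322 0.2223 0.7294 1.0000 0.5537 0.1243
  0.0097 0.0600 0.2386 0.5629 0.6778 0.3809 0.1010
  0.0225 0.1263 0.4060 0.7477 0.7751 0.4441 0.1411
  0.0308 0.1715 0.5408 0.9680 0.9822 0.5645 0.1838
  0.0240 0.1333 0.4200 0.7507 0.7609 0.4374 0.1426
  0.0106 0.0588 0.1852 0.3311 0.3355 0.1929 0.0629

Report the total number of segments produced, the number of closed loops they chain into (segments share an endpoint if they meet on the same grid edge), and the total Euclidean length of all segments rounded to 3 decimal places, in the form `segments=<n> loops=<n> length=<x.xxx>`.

segments=12 loops=2 length=10.907

cell (2,3): code 0100 → (2.793,4.000)–(3.000,3.545)
cell (2,4): code 1000 → (3.000,4.291)–(2.793,4.000)
cell (3,3): code 0110 → (3.000,3.545)–(4.000,3.187)
cell (3,4): code 1001 → (4.000,4.493)–(3.000,4.291)
cell (4,3): code 0010 → (4.000,3.187)–(4.683,4.000)
cell (4,4): code 0001 → (4.683,4.000)–(4.000,4.493)
cell (6,2): code 0100 → (6.147,3.000)–(7.000,2.560)
cell (6,3): code 1100 → (6.024,4.000)–(6.147,3.000)
cell (6,4): code 1000 → (7.000,4.484)–(6.024,4.000)
cell (7,2): code 0010 → (7.000,2.560)–(7.865,3.000)
cell (7,3): code 0011 → (7.865,3.000)–(7.914,4.000)
cell (7,4): code 0001 → (7.914,4.000)–(7.000,4.484)
total: 12 segments, chained into 2 closed loop(s), length Σ = 10.906835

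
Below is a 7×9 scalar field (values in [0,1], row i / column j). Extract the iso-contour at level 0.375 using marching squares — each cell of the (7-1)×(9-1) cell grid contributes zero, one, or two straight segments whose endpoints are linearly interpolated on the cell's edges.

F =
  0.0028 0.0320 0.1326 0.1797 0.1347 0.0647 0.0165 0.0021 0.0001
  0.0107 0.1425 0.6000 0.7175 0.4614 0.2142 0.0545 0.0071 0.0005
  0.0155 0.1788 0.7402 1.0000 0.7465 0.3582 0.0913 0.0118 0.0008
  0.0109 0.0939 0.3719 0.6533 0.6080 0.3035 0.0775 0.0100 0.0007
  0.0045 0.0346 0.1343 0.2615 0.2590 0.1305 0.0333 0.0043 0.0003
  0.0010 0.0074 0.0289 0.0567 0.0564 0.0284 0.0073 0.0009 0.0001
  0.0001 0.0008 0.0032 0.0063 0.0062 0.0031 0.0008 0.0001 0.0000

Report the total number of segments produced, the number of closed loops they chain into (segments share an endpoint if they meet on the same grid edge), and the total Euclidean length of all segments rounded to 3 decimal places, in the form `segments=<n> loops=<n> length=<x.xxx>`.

segments=12 loops=1 length=10.840

cell (0,1): code 0100 → (0.519,2.000)–(1.000,1.508)
cell (0,2): code 1100 → (0.363,3.000)–(0.519,2.000)
cell (0,3): code 1100 → (0.736,4.000)–(0.363,3.000)
cell (0,4): code 1000 → (1.000,4.350)–(0.736,4.000)
cell (1,1): code 0110 → (1.000,1.508)–(2.000,1.349)
cell (1,4): code 1001 → (2.000,4.957)–(1.000,4.350)
cell (2,1): code 0010 → (2.000,1.349)–(2.992,2.000)
cell (2,2): code 0111 → (2.992,2.000)–(3.000,2.011)
cell (2,4): code 1001 → (3.000,4.765)–(2.000,4.957)
cell (3,2): code 0010 → (3.000,2.011)–(3.710,3.000)
cell (3,3): code 0011 → (3.710,3.000)–(3.668,4.000)
cell (3,4): code 0001 → (3.668,4.000)–(3.000,4.765)
total: 12 segments, chained into 1 closed loop(s), length Σ = 10.840025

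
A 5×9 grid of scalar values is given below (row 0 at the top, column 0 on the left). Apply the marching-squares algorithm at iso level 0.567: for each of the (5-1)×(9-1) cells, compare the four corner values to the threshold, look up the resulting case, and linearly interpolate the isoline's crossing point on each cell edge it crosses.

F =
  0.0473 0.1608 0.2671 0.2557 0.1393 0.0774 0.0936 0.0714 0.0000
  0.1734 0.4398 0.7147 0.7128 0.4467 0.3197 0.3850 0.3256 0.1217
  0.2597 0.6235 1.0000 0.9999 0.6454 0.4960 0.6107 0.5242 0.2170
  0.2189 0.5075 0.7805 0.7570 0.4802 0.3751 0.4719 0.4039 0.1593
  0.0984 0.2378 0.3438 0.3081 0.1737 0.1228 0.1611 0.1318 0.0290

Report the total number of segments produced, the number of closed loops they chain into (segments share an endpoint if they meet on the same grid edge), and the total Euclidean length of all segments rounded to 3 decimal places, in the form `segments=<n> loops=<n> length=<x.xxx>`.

cell (0,1): code 0100 → (0.670,2.000)–(1.000,1.463)
cell (0,2): code 1100 → (0.681,3.000)–(0.670,2.000)
cell (0,3): code 1000 → (1.000,3.548)–(0.681,3.000)
cell (1,0): code 0100 → (1.692,1.000)–(2.000,0.845)
cell (1,1): code 1110 → (1.000,1.463)–(1.692,1.000)
cell (1,3): code 1101 → (1.605,4.000)–(1.000,3.548)
cell (1,4): code 1000 → (2.000,4.525)–(1.605,4.000)
cell (1,5): code 0100 → (1.806,6.000)–(2.000,5.619)
cell (1,6): code 1000 → (2.000,6.505)–(1.806,6.000)
cell (2,0): code 0010 → (2.000,0.845)–(2.487,1.000)
cell (2,1): code 0111 → (2.487,1.000)–(3.000,1.218)
cell (2,3): code 1011 → (3.000,3.686)–(2.475,4.000)
cell (2,4): code 0001 → (2.475,4.000)–(2.000,4.525)
cell (2,5): code 0010 → (2.000,5.619)–(2.315,6.000)
cell (2,6): code 0001 → (2.315,6.000)–(2.000,6.505)
cell (3,1): code 0010 → (3.000,1.218)–(3.489,2.000)
cell (3,2): code 0011 → (3.489,2.000)–(3.423,3.000)
cell (3,3): code 0001 → (3.423,3.000)–(3.000,3.686)
total: 18 segments, chained into 2 closed loop(s), length Σ = 12.030853

segments=18 loops=2 length=12.031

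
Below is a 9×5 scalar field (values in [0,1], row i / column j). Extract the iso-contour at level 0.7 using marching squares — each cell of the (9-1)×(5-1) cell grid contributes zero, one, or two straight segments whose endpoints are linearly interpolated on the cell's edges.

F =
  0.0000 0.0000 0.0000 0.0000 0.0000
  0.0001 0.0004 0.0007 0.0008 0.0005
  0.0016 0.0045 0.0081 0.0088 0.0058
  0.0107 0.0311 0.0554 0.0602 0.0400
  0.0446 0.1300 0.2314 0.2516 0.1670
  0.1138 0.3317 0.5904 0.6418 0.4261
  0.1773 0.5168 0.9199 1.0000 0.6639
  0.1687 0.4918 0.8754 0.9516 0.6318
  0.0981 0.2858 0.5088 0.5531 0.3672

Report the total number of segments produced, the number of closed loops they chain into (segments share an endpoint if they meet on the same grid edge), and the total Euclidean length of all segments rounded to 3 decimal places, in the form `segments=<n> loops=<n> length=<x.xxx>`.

segments=8 loops=1 length=7.792

cell (5,1): code 0100 → (5.333,2.000)–(6.000,1.454)
cell (5,2): code 1100 → (5.162,3.000)–(5.333,2.000)
cell (5,3): code 1000 → (6.000,3.893)–(5.162,3.000)
cell (6,1): code 0110 → (6.000,1.454)–(7.000,1.543)
cell (6,3): code 1001 → (7.000,3.787)–(6.000,3.893)
cell (7,1): code 0010 → (7.000,1.543)–(7.478,2.000)
cell (7,2): code 0011 → (7.478,2.000)–(7.631,3.000)
cell (7,3): code 0001 → (7.631,3.000)–(7.000,3.787)
total: 8 segments, chained into 1 closed loop(s), length Σ = 7.791993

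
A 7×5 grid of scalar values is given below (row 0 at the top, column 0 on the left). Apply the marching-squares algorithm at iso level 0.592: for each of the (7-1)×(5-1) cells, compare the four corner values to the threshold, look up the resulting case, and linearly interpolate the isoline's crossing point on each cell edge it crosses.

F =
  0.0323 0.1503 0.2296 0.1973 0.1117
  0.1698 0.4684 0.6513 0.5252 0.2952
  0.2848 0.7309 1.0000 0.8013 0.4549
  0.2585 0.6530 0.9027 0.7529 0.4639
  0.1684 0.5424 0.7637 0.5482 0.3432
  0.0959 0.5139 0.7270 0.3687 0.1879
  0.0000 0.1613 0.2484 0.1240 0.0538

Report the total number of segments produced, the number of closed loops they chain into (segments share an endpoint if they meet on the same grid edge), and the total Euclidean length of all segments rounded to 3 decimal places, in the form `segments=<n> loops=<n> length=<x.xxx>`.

segments=16 loops=1 length=11.438

cell (0,1): code 0100 → (0.859,2.000)–(1.000,1.676)
cell (0,2): code 1000 → (1.000,2.470)–(0.859,2.000)
cell (1,0): code 0100 → (1.471,1.000)–(2.000,0.689)
cell (1,1): code 1110 → (1.000,1.676)–(1.471,1.000)
cell (1,2): code 1101 → (1.242,3.000)–(1.000,2.470)
cell (1,3): code 1000 → (2.000,3.604)–(1.242,3.000)
cell (2,0): code 0110 → (2.000,0.689)–(3.000,0.845)
cell (2,3): code 1001 → (3.000,3.557)–(2.000,3.604)
cell (3,0): code 0010 → (3.000,0.845)–(3.552,1.000)
cell (3,1): code 0111 → (3.552,1.000)–(4.000,1.224)
cell (3,2): code 1011 → (4.000,2.797)–(3.786,3.000)
cell (3,3): code 0001 → (3.786,3.000)–(3.000,3.557)
cell (4,1): code 0110 → (4.000,1.224)–(5.000,1.366)
cell (4,2): code 1001 → (5.000,2.377)–(4.000,2.797)
cell (5,1): code 0010 → (5.000,1.366)–(5.282,2.000)
cell (5,2): code 0001 → (5.282,2.000)–(5.000,2.377)
total: 16 segments, chained into 1 closed loop(s), length Σ = 11.438261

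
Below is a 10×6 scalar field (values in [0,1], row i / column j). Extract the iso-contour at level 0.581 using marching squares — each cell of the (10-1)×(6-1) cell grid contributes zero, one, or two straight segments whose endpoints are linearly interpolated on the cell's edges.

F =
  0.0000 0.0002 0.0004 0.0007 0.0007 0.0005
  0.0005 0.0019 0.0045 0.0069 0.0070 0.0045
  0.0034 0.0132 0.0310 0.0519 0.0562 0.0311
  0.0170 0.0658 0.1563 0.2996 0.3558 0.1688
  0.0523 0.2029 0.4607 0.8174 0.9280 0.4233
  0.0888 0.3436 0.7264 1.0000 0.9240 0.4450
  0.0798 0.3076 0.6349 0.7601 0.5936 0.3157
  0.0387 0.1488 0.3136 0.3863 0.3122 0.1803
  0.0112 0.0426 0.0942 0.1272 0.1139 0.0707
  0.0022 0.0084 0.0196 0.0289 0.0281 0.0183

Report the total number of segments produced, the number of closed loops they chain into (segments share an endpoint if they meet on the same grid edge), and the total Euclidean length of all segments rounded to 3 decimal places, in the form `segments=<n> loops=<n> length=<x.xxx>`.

segments=12 loops=1 length=9.627

cell (3,2): code 0100 → (3.543,3.000)–(4.000,2.337)
cell (3,3): code 1100 → (3.394,4.000)–(3.543,3.000)
cell (3,4): code 1000 → (4.000,4.688)–(3.394,4.000)
cell (4,1): code 0100 → (4.453,2.000)–(5.000,1.620)
cell (4,2): code 1110 → (4.000,2.337)–(4.453,2.000)
cell (4,4): code 1001 → (5.000,4.716)–(4.000,4.688)
cell (5,1): code 0110 → (5.000,1.620)–(6.000,1.835)
cell (5,4): code 1001 → (6.000,4.045)–(5.000,4.716)
cell (6,1): code 0010 → (6.000,1.835)–(6.168,2.000)
cell (6,2): code 0011 → (6.168,2.000)–(6.479,3.000)
cell (6,3): code 0011 → (6.479,3.000)–(6.045,4.000)
cell (6,4): code 0001 → (6.045,4.000)–(6.000,4.045)
total: 12 segments, chained into 1 closed loop(s), length Σ = 9.627242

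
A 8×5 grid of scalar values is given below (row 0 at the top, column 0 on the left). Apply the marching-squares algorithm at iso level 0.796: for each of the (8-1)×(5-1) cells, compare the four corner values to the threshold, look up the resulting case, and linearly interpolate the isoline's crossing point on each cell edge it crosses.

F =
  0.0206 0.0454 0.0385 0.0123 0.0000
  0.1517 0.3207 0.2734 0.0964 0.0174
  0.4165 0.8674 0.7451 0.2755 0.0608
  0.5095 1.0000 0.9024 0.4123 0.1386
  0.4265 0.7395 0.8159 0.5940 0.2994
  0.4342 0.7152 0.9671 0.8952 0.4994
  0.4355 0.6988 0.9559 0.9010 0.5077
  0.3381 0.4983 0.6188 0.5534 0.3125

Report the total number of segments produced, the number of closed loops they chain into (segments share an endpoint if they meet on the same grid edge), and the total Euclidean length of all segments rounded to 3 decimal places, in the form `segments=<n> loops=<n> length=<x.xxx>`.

cell (1,0): code 0100 → (1.869,1.000)–(2.000,0.842)
cell (1,1): code 1000 → (2.000,1.584)–(1.869,1.000)
cell (2,0): code 0110 → (2.000,0.842)–(3.000,0.584)
cell (2,1): code 1101 → (2.324,2.000)–(2.000,1.584)
cell (2,2): code 1000 → (3.000,2.217)–(2.324,2.000)
cell (3,0): code 0010 → (3.000,0.584)–(3.783,1.000)
cell (3,1): code 0111 → (3.783,1.000)–(4.000,1.740)
cell (3,2): code 1001 → (4.000,2.090)–(3.000,2.217)
cell (4,1): code 0110 → (4.000,1.740)–(5.000,1.321)
cell (4,2): code 1101 → (4.671,3.000)–(4.000,2.090)
cell (4,3): code 1000 → (5.000,3.251)–(4.671,3.000)
cell (5,1): code 0110 → (5.000,1.321)–(6.000,1.378)
cell (5,3): code 1001 → (6.000,3.267)–(5.000,3.251)
cell (6,1): code 0010 → (6.000,1.378)–(6.474,2.000)
cell (6,2): code 0011 → (6.474,2.000)–(6.302,3.000)
cell (6,3): code 0001 → (6.302,3.000)–(6.000,3.267)
total: 16 segments, chained into 1 closed loop(s), length Σ = 12.569699

segments=16 loops=1 length=12.570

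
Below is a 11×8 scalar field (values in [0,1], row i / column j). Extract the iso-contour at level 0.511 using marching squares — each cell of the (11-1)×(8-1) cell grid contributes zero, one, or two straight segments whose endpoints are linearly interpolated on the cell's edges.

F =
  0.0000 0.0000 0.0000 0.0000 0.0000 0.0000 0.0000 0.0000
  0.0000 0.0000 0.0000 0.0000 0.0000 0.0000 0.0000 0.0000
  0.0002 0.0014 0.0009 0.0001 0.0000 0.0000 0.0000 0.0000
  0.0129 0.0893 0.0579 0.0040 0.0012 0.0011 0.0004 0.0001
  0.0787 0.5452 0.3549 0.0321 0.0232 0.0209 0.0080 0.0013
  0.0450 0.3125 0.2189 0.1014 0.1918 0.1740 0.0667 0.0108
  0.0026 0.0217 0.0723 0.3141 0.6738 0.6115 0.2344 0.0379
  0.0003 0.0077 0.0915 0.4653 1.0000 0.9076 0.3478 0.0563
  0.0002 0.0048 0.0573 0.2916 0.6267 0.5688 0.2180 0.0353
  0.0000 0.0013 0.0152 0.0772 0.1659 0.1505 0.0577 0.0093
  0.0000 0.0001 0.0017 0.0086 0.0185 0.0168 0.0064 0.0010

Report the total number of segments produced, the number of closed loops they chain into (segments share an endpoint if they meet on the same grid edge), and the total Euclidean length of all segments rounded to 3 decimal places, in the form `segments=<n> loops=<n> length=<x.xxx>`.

segments=14 loops=2 length=8.751

cell (3,0): code 0100 → (3.925,1.000)–(4.000,0.927)
cell (3,1): code 1000 → (4.000,1.180)–(3.925,1.000)
cell (4,0): code 0010 → (4.000,0.927)–(4.147,1.000)
cell (4,1): code 0001 → (4.147,1.000)–(4.000,1.180)
cell (5,3): code 0100 → (5.662,4.000)–(6.000,3.547)
cell (5,4): code 1100 → (5.770,5.000)–(5.662,4.000)
cell (5,5): code 1000 → (6.000,5.267)–(5.770,5.000)
cell (6,3): code 0110 → (6.000,3.547)–(7.000,3.085)
cell (6,5): code 1001 → (7.000,5.708)–(6.000,5.267)
cell (7,3): code 0110 → (7.000,3.085)–(8.000,3.655)
cell (7,5): code 1001 → (8.000,5.165)–(7.000,5.708)
cell (8,3): code 0010 → (8.000,3.655)–(8.251,4.000)
cell (8,4): code 0011 → (8.251,4.000)–(8.138,5.000)
cell (8,5): code 0001 → (8.138,5.000)–(8.000,5.165)
total: 14 segments, chained into 2 closed loop(s), length Σ = 8.750515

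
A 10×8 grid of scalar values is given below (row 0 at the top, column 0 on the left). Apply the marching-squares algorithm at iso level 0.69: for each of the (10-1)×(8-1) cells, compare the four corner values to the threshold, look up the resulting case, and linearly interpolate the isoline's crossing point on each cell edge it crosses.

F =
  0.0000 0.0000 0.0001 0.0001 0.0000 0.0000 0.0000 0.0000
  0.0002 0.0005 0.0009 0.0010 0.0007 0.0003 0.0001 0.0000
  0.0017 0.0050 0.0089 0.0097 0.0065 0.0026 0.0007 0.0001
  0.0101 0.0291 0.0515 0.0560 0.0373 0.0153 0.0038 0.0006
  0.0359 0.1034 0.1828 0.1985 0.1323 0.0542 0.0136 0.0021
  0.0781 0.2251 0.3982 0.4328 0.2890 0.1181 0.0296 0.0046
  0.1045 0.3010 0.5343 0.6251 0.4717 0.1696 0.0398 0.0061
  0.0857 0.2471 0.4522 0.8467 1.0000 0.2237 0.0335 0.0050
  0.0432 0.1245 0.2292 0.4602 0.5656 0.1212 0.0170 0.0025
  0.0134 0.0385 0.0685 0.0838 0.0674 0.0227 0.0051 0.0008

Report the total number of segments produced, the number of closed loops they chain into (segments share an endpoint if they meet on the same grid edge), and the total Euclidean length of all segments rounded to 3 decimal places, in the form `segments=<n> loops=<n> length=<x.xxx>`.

segments=6 loops=1 length=4.960

cell (6,2): code 0100 → (6.293,3.000)–(7.000,2.603)
cell (6,3): code 1100 → (6.413,4.000)–(6.293,3.000)
cell (6,4): code 1000 → (7.000,4.399)–(6.413,4.000)
cell (7,2): code 0010 → (7.000,2.603)–(7.405,3.000)
cell (7,3): code 0011 → (7.405,3.000)–(7.714,4.000)
cell (7,4): code 0001 → (7.714,4.000)–(7.000,4.399)
total: 6 segments, chained into 1 closed loop(s), length Σ = 4.959807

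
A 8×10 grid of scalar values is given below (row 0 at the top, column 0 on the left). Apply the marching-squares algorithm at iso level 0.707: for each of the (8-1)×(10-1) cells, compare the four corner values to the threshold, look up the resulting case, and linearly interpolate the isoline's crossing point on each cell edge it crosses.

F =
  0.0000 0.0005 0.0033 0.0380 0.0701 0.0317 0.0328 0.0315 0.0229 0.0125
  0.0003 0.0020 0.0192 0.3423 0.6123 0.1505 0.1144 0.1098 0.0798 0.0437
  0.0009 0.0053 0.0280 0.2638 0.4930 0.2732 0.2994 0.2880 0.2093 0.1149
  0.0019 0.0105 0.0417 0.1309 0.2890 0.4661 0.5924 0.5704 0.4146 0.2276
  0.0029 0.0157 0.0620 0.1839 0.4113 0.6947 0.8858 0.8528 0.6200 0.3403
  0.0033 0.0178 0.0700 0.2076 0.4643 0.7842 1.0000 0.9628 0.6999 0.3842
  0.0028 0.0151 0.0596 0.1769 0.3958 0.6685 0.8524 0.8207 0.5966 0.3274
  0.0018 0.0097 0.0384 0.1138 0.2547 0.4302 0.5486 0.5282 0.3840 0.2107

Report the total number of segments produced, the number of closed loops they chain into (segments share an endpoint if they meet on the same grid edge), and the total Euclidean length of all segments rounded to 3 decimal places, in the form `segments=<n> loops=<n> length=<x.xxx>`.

cell (3,5): code 0100 → (3.391,6.000)–(4.000,5.064)
cell (3,6): code 1100 → (3.484,7.000)–(3.391,6.000)
cell (3,7): code 1000 → (4.000,7.626)–(3.484,7.000)
cell (4,4): code 0100 → (4.137,5.000)–(5.000,4.759)
cell (4,5): code 1110 → (4.000,5.064)–(4.137,5.000)
cell (4,7): code 1001 → (5.000,7.973)–(4.000,7.626)
cell (5,4): code 0010 → (5.000,4.759)–(5.667,5.000)
cell (5,5): code 0111 → (5.667,5.000)–(6.000,5.209)
cell (5,7): code 1001 → (6.000,7.507)–(5.000,7.973)
cell (6,5): code 0010 → (6.000,5.209)–(6.479,6.000)
cell (6,6): code 0011 → (6.479,6.000)–(6.389,7.000)
cell (6,7): code 0001 → (6.389,7.000)–(6.000,7.507)
total: 12 segments, chained into 1 closed loop(s), length Σ = 9.811608

segments=12 loops=1 length=9.812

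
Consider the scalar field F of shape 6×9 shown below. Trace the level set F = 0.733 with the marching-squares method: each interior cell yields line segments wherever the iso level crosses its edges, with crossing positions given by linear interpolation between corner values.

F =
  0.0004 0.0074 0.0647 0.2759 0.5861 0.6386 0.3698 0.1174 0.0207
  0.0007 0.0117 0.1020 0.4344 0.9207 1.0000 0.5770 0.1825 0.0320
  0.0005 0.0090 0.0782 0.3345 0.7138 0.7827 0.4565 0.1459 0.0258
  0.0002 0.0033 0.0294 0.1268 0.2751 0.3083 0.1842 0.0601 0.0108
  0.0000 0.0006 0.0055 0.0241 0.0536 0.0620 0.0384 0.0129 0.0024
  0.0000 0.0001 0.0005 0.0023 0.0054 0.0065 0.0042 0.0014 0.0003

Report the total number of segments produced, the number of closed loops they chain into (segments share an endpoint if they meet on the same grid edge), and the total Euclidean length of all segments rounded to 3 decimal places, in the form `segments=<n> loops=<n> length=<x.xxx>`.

segments=8 loops=1 length=5.970

cell (0,3): code 0100 → (0.439,4.000)–(1.000,3.614)
cell (0,4): code 1100 → (0.261,5.000)–(0.439,4.000)
cell (0,5): code 1000 → (1.000,5.631)–(0.261,5.000)
cell (1,3): code 0010 → (1.000,3.614)–(1.907,4.000)
cell (1,4): code 0111 → (1.907,4.000)–(2.000,4.279)
cell (1,5): code 1001 → (2.000,5.152)–(1.000,5.631)
cell (2,4): code 0010 → (2.000,4.279)–(2.105,5.000)
cell (2,5): code 0001 → (2.105,5.000)–(2.000,5.152)
total: 8 segments, chained into 1 closed loop(s), length Σ = 5.970482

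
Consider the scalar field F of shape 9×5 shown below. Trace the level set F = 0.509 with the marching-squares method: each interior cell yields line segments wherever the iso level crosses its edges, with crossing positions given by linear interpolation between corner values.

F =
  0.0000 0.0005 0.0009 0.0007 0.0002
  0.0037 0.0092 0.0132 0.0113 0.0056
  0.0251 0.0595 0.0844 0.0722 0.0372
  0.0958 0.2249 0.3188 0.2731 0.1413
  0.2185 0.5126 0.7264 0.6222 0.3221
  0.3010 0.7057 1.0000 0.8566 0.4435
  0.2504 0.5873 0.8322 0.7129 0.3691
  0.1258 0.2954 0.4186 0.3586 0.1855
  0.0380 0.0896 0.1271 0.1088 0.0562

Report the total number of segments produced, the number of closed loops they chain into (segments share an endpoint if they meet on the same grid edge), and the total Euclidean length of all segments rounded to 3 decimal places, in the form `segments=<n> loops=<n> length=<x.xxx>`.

cell (3,0): code 0100 → (3.987,1.000)–(4.000,0.988)
cell (3,1): code 1100 → (3.467,2.000)–(3.987,1.000)
cell (3,2): code 1100 → (3.676,3.000)–(3.467,2.000)
cell (3,3): code 1000 → (4.000,3.377)–(3.676,3.000)
cell (4,0): code 0110 → (4.000,0.988)–(5.000,0.514)
cell (4,3): code 1001 → (5.000,3.841)–(4.000,3.377)
cell (5,0): code 0110 → (5.000,0.514)–(6.000,0.768)
cell (5,3): code 1001 → (6.000,3.593)–(5.000,3.841)
cell (6,0): code 0010 → (6.000,0.768)–(6.268,1.000)
cell (6,1): code 0011 → (6.268,1.000)–(6.781,2.000)
cell (6,2): code 0011 → (6.781,2.000)–(6.576,3.000)
cell (6,3): code 0001 → (6.576,3.000)–(6.000,3.593)
total: 12 segments, chained into 1 closed loop(s), length Σ = 10.261486

segments=12 loops=1 length=10.261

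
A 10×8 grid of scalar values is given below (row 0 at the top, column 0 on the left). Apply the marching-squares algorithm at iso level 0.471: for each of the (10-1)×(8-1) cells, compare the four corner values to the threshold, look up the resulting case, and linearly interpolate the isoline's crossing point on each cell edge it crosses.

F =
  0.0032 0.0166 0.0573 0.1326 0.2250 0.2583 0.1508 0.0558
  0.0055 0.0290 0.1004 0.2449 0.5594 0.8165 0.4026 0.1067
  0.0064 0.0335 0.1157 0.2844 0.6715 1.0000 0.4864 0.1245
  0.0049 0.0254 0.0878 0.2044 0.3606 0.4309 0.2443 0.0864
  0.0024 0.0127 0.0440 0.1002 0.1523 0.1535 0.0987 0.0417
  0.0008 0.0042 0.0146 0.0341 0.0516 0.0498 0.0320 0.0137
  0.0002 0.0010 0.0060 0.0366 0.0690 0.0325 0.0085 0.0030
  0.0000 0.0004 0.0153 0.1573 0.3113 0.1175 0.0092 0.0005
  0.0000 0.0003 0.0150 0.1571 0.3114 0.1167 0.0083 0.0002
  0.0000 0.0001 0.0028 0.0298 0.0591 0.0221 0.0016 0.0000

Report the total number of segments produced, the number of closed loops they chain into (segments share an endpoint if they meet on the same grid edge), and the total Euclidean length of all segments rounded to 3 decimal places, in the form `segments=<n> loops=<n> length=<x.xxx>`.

cell (0,3): code 0100 → (0.736,4.000)–(1.000,3.719)
cell (0,4): code 1100 → (0.381,5.000)–(0.736,4.000)
cell (0,5): code 1000 → (1.000,5.835)–(0.381,5.000)
cell (1,3): code 0110 → (1.000,3.719)–(2.000,3.482)
cell (1,5): code 1101 → (1.816,6.000)–(1.000,5.835)
cell (1,6): code 1000 → (2.000,6.043)–(1.816,6.000)
cell (2,3): code 0010 → (2.000,3.482)–(2.645,4.000)
cell (2,4): code 0011 → (2.645,4.000)–(2.930,5.000)
cell (2,5): code 0011 → (2.930,5.000)–(2.064,6.000)
cell (2,6): code 0001 → (2.064,6.000)–(2.000,6.043)
total: 10 segments, chained into 1 closed loop(s), length Σ = 7.801360

segments=10 loops=1 length=7.801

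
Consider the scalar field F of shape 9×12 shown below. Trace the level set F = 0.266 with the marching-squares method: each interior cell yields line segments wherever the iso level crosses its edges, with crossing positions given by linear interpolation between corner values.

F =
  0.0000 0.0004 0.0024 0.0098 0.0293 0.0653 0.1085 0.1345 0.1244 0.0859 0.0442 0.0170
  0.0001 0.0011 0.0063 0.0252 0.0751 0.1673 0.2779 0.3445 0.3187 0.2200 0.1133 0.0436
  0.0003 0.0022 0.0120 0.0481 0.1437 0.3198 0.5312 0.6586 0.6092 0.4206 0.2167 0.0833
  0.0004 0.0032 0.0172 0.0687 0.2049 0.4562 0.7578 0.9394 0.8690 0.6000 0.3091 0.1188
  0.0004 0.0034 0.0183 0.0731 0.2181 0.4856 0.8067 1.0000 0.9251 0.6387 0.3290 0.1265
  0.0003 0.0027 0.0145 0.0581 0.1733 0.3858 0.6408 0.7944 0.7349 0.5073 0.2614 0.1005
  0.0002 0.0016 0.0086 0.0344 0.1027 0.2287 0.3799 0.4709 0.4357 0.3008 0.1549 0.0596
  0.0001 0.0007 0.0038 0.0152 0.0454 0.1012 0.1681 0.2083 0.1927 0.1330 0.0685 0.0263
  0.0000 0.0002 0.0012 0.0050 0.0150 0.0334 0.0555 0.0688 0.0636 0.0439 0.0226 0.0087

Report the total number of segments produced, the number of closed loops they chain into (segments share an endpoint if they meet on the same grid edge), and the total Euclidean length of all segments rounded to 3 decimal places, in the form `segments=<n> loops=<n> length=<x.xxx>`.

cell (0,5): code 0100 → (0.930,6.000)–(1.000,5.892)
cell (0,6): code 1100 → (0.626,7.000)–(0.930,6.000)
cell (0,7): code 1100 → (0.729,8.000)–(0.626,7.000)
cell (0,8): code 1000 → (1.000,8.534)–(0.729,8.000)
cell (1,4): code 0100 → (1.647,5.000)–(2.000,4.694)
cell (1,5): code 1110 → (1.000,5.892)–(1.647,5.000)
cell (1,8): code 1101 → (1.229,9.000)–(1.000,8.534)
cell (1,9): code 1000 → (2.000,9.758)–(1.229,9.000)
cell (2,4): code 0110 → (2.000,4.694)–(3.000,4.243)
cell (2,9): code 1101 → (2.534,10.000)–(2.000,9.758)
cell (2,10): code 1000 → (3.000,10.226)–(2.534,10.000)
cell (3,4): code 0110 → (3.000,4.243)–(4.000,4.179)
cell (3,10): code 1001 → (4.000,10.311)–(3.000,10.226)
cell (4,4): code 0110 → (4.000,4.179)–(5.000,4.436)
cell (4,9): code 1011 → (5.000,9.981)–(4.932,10.000)
cell (4,10): code 0001 → (4.932,10.000)–(4.000,10.311)
cell (5,4): code 0010 → (5.000,4.436)–(5.763,5.000)
cell (5,5): code 0111 → (5.763,5.000)–(6.000,5.247)
cell (5,9): code 1001 → (6.000,9.239)–(5.000,9.981)
cell (6,5): code 0010 → (6.000,5.247)–(6.538,6.000)
cell (6,6): code 0011 → (6.538,6.000)–(6.780,7.000)
cell (6,7): code 0011 → (6.780,7.000)–(6.698,8.000)
cell (6,8): code 0011 → (6.698,8.000)–(6.207,9.000)
cell (6,9): code 0001 → (6.207,9.000)–(6.000,9.239)
total: 24 segments, chained into 1 closed loop(s), length Σ = 19.164406

segments=24 loops=1 length=19.164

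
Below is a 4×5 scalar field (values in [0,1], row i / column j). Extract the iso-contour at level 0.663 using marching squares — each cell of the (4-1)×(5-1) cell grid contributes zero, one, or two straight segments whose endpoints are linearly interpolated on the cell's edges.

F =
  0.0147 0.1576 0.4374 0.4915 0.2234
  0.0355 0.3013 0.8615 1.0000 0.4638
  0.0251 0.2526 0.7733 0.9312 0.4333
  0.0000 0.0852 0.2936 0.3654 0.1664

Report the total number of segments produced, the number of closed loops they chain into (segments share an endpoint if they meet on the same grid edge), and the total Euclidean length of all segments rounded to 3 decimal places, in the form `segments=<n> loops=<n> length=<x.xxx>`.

segments=8 loops=1 length=6.593

cell (0,1): code 0100 → (0.532,2.000)–(1.000,1.646)
cell (0,2): code 1100 → (0.337,3.000)–(0.532,2.000)
cell (0,3): code 1000 → (1.000,3.628)–(0.337,3.000)
cell (1,1): code 0110 → (1.000,1.646)–(2.000,1.788)
cell (1,3): code 1001 → (2.000,3.539)–(1.000,3.628)
cell (2,1): code 0010 → (2.000,1.788)–(2.230,2.000)
cell (2,2): code 0011 → (2.230,2.000)–(2.474,3.000)
cell (2,3): code 0001 → (2.474,3.000)–(2.000,3.539)
total: 8 segments, chained into 1 closed loop(s), length Σ = 6.592839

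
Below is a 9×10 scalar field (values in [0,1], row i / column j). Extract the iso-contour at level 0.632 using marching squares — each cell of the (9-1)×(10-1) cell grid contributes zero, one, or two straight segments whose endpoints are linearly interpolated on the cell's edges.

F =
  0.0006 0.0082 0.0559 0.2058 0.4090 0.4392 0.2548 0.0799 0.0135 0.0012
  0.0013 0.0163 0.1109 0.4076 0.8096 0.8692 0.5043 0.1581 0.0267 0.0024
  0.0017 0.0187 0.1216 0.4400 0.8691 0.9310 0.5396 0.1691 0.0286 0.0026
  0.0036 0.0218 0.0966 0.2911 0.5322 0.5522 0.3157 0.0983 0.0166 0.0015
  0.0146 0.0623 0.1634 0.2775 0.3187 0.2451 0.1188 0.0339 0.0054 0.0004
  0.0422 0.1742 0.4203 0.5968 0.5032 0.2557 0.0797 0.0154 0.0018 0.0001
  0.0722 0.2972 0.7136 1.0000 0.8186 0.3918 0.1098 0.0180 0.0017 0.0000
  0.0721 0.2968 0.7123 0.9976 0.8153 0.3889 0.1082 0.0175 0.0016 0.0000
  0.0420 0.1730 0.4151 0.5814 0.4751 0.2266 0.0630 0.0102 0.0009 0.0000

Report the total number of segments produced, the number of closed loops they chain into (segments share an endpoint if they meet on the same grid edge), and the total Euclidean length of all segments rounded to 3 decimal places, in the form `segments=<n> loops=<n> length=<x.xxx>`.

cell (0,3): code 0100 → (0.557,4.000)–(1.000,3.558)
cell (0,4): code 1100 → (0.448,5.000)–(0.557,4.000)
cell (0,5): code 1000 → (1.000,5.650)–(0.448,5.000)
cell (1,3): code 0110 → (1.000,3.558)–(2.000,3.447)
cell (1,5): code 1001 → (2.000,5.764)–(1.000,5.650)
cell (2,3): code 0010 → (2.000,3.447)–(2.704,4.000)
cell (2,4): code 0011 → (2.704,4.000)–(2.789,5.000)
cell (2,5): code 0001 → (2.789,5.000)–(2.000,5.764)
cell (5,1): code 0100 → (5.722,2.000)–(6.000,1.804)
cell (5,2): code 1100 → (5.087,3.000)–(5.722,2.000)
cell (5,3): code 1100 → (5.408,4.000)–(5.087,3.000)
cell (5,4): code 1000 → (6.000,4.437)–(5.408,4.000)
cell (6,1): code 0110 → (6.000,1.804)–(7.000,1.807)
cell (6,4): code 1001 → (7.000,4.430)–(6.000,4.437)
cell (7,1): code 0010 → (7.000,1.807)–(7.270,2.000)
cell (7,2): code 0011 → (7.270,2.000)–(7.878,3.000)
cell (7,3): code 0011 → (7.878,3.000)–(7.539,4.000)
cell (7,4): code 0001 → (7.539,4.000)–(7.000,4.430)
total: 18 segments, chained into 2 closed loop(s), length Σ = 16.052319

segments=18 loops=2 length=16.052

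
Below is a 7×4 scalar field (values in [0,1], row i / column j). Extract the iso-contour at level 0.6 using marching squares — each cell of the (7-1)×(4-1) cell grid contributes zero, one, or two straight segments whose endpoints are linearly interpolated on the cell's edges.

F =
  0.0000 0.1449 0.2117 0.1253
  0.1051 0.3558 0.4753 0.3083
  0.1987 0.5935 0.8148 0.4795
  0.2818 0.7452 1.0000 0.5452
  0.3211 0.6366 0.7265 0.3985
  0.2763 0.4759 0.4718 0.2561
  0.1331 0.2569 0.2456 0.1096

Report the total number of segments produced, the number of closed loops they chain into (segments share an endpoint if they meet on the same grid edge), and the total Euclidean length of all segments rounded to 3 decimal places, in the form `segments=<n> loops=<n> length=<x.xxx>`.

segments=10 loops=1 length=8.201

cell (1,1): code 0100 → (1.367,2.000)–(2.000,1.029)
cell (1,2): code 1000 → (2.000,2.641)–(1.367,2.000)
cell (2,0): code 0100 → (2.043,1.000)–(3.000,0.687)
cell (2,1): code 1110 → (2.000,1.029)–(2.043,1.000)
cell (2,2): code 1001 → (3.000,2.880)–(2.000,2.641)
cell (3,0): code 0110 → (3.000,0.687)–(4.000,0.884)
cell (3,2): code 1001 → (4.000,2.386)–(3.000,2.880)
cell (4,0): code 0010 → (4.000,0.884)–(4.228,1.000)
cell (4,1): code 0011 → (4.228,1.000)–(4.497,2.000)
cell (4,2): code 0001 → (4.497,2.000)–(4.000,2.386)
total: 10 segments, chained into 1 closed loop(s), length Σ = 8.200754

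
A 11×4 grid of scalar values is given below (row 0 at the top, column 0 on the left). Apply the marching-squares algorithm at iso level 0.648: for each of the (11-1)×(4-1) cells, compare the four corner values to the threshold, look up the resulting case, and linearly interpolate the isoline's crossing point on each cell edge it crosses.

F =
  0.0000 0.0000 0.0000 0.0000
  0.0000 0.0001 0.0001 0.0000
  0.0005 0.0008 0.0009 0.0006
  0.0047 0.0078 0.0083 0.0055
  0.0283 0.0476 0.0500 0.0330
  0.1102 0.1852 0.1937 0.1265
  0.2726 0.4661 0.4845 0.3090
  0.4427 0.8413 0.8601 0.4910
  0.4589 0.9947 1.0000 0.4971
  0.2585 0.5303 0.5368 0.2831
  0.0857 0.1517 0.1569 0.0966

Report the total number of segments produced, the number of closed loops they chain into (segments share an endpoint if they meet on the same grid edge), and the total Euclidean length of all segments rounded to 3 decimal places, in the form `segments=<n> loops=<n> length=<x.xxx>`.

segments=8 loops=1 length=7.556

cell (6,0): code 0100 → (6.485,1.000)–(7.000,0.515)
cell (6,1): code 1100 → (6.435,2.000)–(6.485,1.000)
cell (6,2): code 1000 → (7.000,2.575)–(6.435,2.000)
cell (7,0): code 0110 → (7.000,0.515)–(8.000,0.353)
cell (7,2): code 1001 → (8.000,2.700)–(7.000,2.575)
cell (8,0): code 0010 → (8.000,0.353)–(8.747,1.000)
cell (8,1): code 0011 → (8.747,1.000)–(8.760,2.000)
cell (8,2): code 0001 → (8.760,2.000)–(8.000,2.700)
total: 8 segments, chained into 1 closed loop(s), length Σ = 7.556488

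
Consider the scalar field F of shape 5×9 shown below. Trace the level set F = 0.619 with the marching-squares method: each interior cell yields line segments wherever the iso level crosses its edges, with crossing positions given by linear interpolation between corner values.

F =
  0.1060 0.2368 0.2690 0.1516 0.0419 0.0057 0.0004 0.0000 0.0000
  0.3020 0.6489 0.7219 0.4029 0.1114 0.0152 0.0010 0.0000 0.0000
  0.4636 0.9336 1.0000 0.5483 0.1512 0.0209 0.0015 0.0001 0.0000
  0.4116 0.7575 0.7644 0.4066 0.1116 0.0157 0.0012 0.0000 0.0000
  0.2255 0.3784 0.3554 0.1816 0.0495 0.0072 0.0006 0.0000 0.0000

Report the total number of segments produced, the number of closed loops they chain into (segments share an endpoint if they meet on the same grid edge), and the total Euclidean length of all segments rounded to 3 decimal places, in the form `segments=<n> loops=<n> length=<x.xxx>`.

segments=10 loops=1 length=8.013

cell (0,0): code 0100 → (0.927,1.000)–(1.000,0.914)
cell (0,1): code 1100 → (0.773,2.000)–(0.927,1.000)
cell (0,2): code 1000 → (1.000,2.323)–(0.773,2.000)
cell (1,0): code 0110 → (1.000,0.914)–(2.000,0.331)
cell (1,2): code 1001 → (2.000,2.843)–(1.000,2.323)
cell (2,0): code 0110 → (2.000,0.331)–(3.000,0.600)
cell (2,2): code 1001 → (3.000,2.406)–(2.000,2.843)
cell (3,0): code 0010 → (3.000,0.600)–(3.365,1.000)
cell (3,1): code 0011 → (3.365,1.000)–(3.356,2.000)
cell (3,2): code 0001 → (3.356,2.000)–(3.000,2.406)
total: 10 segments, chained into 1 closed loop(s), length Σ = 8.013167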